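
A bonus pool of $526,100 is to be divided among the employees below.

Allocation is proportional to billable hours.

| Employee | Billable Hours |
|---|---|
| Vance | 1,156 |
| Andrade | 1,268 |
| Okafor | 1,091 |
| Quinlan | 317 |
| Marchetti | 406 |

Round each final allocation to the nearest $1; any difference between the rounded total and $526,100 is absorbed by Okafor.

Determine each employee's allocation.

Vance: $143,504; Andrade: $157,408; Okafor: $135,436; Quinlan: $39,352; Marchetti: $50,400

Combined billable hours = 4,238.
Raw shares: Vance 1,156/4,238 × $526,100 = 143,504.39; Andrade 1,268/4,238 × $526,100 = 157,407.93; Okafor 1,091/4,238 × $526,100 = 135,435.37; Quinlan 317/4,238 × $526,100 = 39,351.98; Marchetti 406/4,238 × $526,100 = 50,400.33.
After rounding ($1): Vance $143,504; Andrade $157,408; Okafor $135,435; Quinlan $39,352; Marchetti $50,400. Sum = $526,099.
Difference $526,100 − $526,099 = +$1 applied to Okafor: Okafor becomes $135,436.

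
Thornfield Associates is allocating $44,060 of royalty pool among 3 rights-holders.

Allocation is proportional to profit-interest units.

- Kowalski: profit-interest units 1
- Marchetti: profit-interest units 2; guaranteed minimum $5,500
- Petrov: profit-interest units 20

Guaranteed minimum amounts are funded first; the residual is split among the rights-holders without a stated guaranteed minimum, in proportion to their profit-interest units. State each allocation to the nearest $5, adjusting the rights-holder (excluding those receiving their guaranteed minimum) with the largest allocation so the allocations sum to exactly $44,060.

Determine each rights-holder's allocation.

Kowalski: $1,835 · Marchetti: $5,500 · Petrov: $36,725

Fund the minimums — Marchetti $5,500. Balance $38,560.
Balance split over remaining profit-interest units 21: Kowalski 1,836.19 → $1,835; Petrov 36,723.81 → $36,725.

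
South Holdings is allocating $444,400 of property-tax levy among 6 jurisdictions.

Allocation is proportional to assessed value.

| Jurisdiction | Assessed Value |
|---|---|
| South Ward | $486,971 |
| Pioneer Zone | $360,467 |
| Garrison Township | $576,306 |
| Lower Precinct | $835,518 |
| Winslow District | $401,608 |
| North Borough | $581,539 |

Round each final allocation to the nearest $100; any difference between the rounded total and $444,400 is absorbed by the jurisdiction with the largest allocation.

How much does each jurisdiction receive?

South Ward: $66,700 · Pioneer Zone: $49,400 · Garrison Township: $79,000 · Lower Precinct: $114,600 · Winslow District: $55,000 · North Borough: $79,700

Total assessed value = 3,242,409.
Raw shares: South Ward 486,971/3,242,409 × $444,400 = 66,743.56; Pioneer Zone 360,467/3,242,409 × $444,400 = 49,405.10; Garrison Township 576,306/3,242,409 × $444,400 = 78,987.69; Lower Precinct 835,518/3,242,409 × $444,400 = 114,514.92; Winslow District 401,608/3,242,409 × $444,400 = 55,043.83; North Borough 581,539/3,242,409 × $444,400 = 79,704.91.
After rounding ($100): South Ward $66,700; Pioneer Zone $49,400; Garrison Township $79,000; Lower Precinct $114,500; Winslow District $55,000; North Borough $79,700. Sum = $444,300.
Difference $444,400 − $444,300 = +$100 applied to largest allocation (Lower Precinct): Lower Precinct becomes $114,600.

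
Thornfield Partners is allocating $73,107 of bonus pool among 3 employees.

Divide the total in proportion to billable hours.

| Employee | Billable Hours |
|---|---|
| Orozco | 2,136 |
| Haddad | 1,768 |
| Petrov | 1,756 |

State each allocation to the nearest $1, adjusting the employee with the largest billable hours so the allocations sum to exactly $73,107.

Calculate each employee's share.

Orozco: $27,590 · Haddad: $22,836 · Petrov: $22,681

Combined billable hours = 2,136 + 1,768 + 1,756 = 5,660.
Raw shares: Orozco 27,589.497; Haddad 22,836.25; Petrov 22,681.25.
At nearest $1: Orozco $27,589; Haddad $22,836; Petrov $22,681. Sum = $73,106.
Difference $73,107 − $73,106 = +$1 applied to largest billable hours (Orozco): Orozco becomes $27,590.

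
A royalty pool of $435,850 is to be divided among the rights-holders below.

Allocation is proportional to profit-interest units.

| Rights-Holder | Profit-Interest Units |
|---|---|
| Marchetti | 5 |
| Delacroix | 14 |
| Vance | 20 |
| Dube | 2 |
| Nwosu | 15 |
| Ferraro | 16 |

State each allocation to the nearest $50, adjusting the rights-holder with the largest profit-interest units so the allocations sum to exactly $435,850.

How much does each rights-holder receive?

Marchetti: $30,250; Delacroix: $84,750; Vance: $121,100; Dube: $12,100; Nwosu: $90,800; Ferraro: $96,850

Total profit-interest units = 5 + 14 + 20 + 2 + 15 + 16 = 72.
Raw shares: Marchetti 30,267.36; Delacroix 84,748.61; Vance 121,069.44; Dube 12,106.94; Nwosu 90,802.08; Ferraro 96,855.56.
At nearest $50: Marchetti $30,250; Delacroix $84,750; Vance $121,050; Dube $12,100; Nwosu $90,800; Ferraro $96,850. Sum = $435,800.
Difference $435,850 − $435,800 = +$50 applied to largest profit-interest units (Vance): Vance becomes $121,100.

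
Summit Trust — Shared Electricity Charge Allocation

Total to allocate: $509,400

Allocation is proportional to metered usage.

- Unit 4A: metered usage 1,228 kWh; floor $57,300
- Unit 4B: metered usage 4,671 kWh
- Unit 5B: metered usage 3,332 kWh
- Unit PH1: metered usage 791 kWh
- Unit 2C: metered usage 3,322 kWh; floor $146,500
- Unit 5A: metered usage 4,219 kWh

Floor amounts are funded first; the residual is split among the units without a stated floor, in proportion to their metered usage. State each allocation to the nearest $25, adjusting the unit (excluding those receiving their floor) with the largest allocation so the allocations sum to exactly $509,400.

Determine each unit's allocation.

Fund the minimums — Unit 4A $57,300; Unit 2C $146,500. Residual $305,600.
Residual split over remaining metered usage 13,013: Unit 4B 109,694.74 → $109,700; Unit 5B 78,249.38 → $78,250; Unit PH1 18,576.01 → $18,575; Unit 5A 99,079.87 → $99,075.

Unit 4A: $57,300; Unit 4B: $109,700; Unit 5B: $78,250; Unit PH1: $18,575; Unit 2C: $146,500; Unit 5A: $99,075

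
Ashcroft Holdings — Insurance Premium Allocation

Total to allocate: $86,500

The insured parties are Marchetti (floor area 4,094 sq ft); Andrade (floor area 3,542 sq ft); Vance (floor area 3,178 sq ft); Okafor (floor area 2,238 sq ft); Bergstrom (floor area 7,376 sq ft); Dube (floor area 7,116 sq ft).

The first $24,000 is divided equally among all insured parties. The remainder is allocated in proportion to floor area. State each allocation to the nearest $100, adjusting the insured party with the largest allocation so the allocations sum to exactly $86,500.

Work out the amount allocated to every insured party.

Marchetti: $13,300 · Andrade: $12,000 · Vance: $11,200 · Okafor: $9,100 · Bergstrom: $20,800 · Dube: $20,100

$24,000 shared equally gives $4,000 per insured party.
Remainder $62,500 by floor area (total 27,544): Marchetti 9,289.68 → $9,300; Andrade 8,037.14 → $8,000; Vance 7,211.19 → $7,200; Okafor 5,078.24 → $5,100; Bergstrom 16,736.86 → $16,700; Dube 16,146.89 → $16,100.
Rounding difference +$100 on remainder applied to Bergstrom.
Totals: Marchetti $4,000 + $9,300 = $13,300; Andrade $4,000 + $8,000 = $12,000; Vance $4,000 + $7,200 = $11,200; Okafor $4,000 + $5,100 = $9,100; Bergstrom $4,000 + $16,800 = $20,800; Dube $4,000 + $16,100 = $20,100.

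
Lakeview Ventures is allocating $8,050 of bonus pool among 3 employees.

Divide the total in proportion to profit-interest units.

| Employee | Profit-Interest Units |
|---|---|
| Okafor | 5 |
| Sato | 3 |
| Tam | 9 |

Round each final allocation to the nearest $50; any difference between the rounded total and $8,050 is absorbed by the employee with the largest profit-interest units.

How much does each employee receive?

Okafor: $2,350; Sato: $1,400; Tam: $4,300

Sum of profit-interest units: 17.
Pro-rata amounts: Okafor 5/17 × $8,050 = 2,367.65; Sato 3/17 × $8,050 = 1,420.59; Tam 9/17 × $8,050 = 4,261.76.
After rounding ($50): Okafor $2,350; Sato $1,400; Tam $4,250. Sum = $8,000.
Difference $8,050 − $8,000 = +$50 applied to largest profit-interest units (Tam): Tam becomes $4,300.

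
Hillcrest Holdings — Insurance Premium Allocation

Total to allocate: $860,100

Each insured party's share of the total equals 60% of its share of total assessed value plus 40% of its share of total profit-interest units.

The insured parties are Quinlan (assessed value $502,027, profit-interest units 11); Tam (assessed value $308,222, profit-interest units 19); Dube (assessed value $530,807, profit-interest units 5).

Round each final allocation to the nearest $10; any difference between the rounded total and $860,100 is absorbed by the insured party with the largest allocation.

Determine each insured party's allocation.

Totals — assessed value 1,341,056, profit-interest units 35.
Composite weights (60% assessed value + 40% profit-interest units): Quinlan 0.3503; Tam 0.3550; Dube 0.2946.
Proportional shares: Quinlan 301,314.95; Tam 305,373.37; Dube 253,411.67.
At nearest $10: Quinlan $301,310; Tam $305,370; Dube $253,410. Sum = $860,090.
Difference $860,100 − $860,090 = +$10 applied to largest allocation (Tam): Tam becomes $305,380.

Quinlan: $301,310 · Tam: $305,380 · Dube: $253,410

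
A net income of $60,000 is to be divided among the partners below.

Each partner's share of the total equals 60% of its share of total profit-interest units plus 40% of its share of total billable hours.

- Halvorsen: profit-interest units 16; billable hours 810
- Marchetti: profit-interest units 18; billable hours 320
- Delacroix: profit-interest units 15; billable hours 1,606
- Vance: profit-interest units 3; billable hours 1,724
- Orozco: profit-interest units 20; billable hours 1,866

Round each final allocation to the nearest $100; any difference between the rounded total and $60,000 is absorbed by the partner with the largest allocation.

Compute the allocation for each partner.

Halvorsen: $11,100 | Marchetti: $10,200 | Delacroix: $13,600 | Vance: $8,000 | Orozco: $17,100

Profit-interest units total 72; billable hours total 6,326.
Combined weights (60% profit-interest units + 40% billable hours): Halvorsen 0.1846; Marchetti 0.1702; Delacroix 0.2265; Vance 0.1340; Orozco 0.2847.
Unrounded shares: Halvorsen 11,073.03; Marchetti 10,214.04; Delacroix 13,592.95; Vance 8,040.63; Orozco 17,079.36.
Rounded to nearest $100: Halvorsen $11,100; Marchetti $10,200; Delacroix $13,600; Vance $8,000; Orozco $17,100. Sum = $60,000.
Sum already equals the total — no adjustment.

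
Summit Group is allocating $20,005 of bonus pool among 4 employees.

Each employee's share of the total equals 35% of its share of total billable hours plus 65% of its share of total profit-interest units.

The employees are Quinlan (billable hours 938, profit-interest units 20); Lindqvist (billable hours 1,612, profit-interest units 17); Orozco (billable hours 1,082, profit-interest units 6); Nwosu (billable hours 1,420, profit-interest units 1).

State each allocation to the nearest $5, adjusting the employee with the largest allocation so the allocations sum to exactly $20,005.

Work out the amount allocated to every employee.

Quinlan: $7,210 · Lindqvist: $7,255 · Orozco: $3,275 · Nwosu: $2,265

Billable hours total 5,052; profit-interest units total 44.
Blended shares (35% billable hours + 65% profit-interest units): Quinlan 0.3604; Lindqvist 0.3628; Orozco 0.1636; Nwosu 0.1131.
Pro-rata amounts: Quinlan 7,210.58; Lindqvist 7,258.11; Orozco 3,272.75; Nwosu 2,263.56.
At nearest $5: Quinlan $7,210; Lindqvist $7,260; Orozco $3,275; Nwosu $2,265. Sum = $20,010.
Difference $20,005 − $20,010 = −$5 applied to largest allocation (Lindqvist): Lindqvist becomes $7,255.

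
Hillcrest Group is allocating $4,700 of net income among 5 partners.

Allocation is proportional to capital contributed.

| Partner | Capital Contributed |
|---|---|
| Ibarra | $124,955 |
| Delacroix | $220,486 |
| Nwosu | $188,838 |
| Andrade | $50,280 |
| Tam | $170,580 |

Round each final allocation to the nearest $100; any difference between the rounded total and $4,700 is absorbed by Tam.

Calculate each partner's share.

Capital contributed total: 755,139.
Proportional shares: Ibarra 124,955/755,139 × $4,700 = 777.72; Delacroix 220,486/755,139 × $4,700 = 1,372.31; Nwosu 188,838/755,139 × $4,700 = 1,175.33; Andrade 50,280/755,139 × $4,700 = 312.94; Tam 170,580/755,139 × $4,700 = 1,061.69.
At nearest $100: Ibarra $800; Delacroix $1,400; Nwosu $1,200; Andrade $300; Tam $1,100. Sum = $4,800.
Difference $4,700 − $4,800 = −$100 applied to Tam: Tam becomes $1,000.

Ibarra: $800 | Delacroix: $1,400 | Nwosu: $1,200 | Andrade: $300 | Tam: $1,000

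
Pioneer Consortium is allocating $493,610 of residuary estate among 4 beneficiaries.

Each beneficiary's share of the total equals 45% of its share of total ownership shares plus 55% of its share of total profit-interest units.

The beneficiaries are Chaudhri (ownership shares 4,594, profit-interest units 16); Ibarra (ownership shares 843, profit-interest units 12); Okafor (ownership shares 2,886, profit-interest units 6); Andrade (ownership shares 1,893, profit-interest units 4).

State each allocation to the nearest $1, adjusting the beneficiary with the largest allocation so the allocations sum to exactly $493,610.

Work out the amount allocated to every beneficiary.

Chaudhri: $214,196 | Ibarra: $104,061 | Okafor: $105,616 | Andrade: $69,737

Totals — ownership shares 10,216, profit-interest units 38.
Composite weights (45% ownership shares + 55% profit-interest units): Chaudhri 0.4339; Ibarra 0.2108; Okafor 0.2140; Andrade 0.1413.
Unrounded shares: Chaudhri 214,196.13; Ibarra 104,061.45; Okafor 105,615.87; Andrade 69,736.55.
At nearest $1: Chaudhri $214,196; Ibarra $104,061; Okafor $105,616; Andrade $69,737. Sum = $493,610.
Rounded total matches; no reconciliation needed.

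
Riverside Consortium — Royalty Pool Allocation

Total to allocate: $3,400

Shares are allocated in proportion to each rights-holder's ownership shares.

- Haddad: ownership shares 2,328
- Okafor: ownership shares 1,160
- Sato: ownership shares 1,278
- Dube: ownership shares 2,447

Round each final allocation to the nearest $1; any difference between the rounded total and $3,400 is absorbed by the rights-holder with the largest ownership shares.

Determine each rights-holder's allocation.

Combined ownership shares = 7,213.
Unrounded shares: Haddad 2,328/7,213 × $3,400 = 1,097.35; Okafor 1,160/7,213 × $3,400 = 546.79; Sato 1,278/7,213 × $3,400 = 602.41; Dube 2,447/7,213 × $3,400 = 1,153.45.
At nearest $1: Haddad $1,097; Okafor $547; Sato $602; Dube $1,153. Sum = $3,399.
Difference $3,400 − $3,399 = +$1 applied to largest ownership shares (Dube): Dube becomes $1,154.

Haddad: $1,097 | Okafor: $547 | Sato: $602 | Dube: $1,154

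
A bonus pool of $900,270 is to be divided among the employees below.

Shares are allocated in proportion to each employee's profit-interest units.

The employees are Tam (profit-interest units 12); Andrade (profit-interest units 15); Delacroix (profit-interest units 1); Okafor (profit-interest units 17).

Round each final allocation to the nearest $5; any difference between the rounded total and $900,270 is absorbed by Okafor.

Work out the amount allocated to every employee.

Tam: $240,070 · Andrade: $300,090 · Delacroix: $20,005 · Okafor: $340,105

Combined profit-interest units = 45.
Raw shares: Tam 12/45 × $900,270 = 240,072.00; Andrade 15/45 × $900,270 = 300,090.00; Delacroix 1/45 × $900,270 = 20,006.00; Okafor 17/45 × $900,270 = 340,102.00.
Rounded to nearest $5: Tam $240,070; Andrade $300,090; Delacroix $20,005; Okafor $340,100. Sum = $900,265.
Difference $900,270 − $900,265 = +$5 applied to Okafor: Okafor becomes $340,105.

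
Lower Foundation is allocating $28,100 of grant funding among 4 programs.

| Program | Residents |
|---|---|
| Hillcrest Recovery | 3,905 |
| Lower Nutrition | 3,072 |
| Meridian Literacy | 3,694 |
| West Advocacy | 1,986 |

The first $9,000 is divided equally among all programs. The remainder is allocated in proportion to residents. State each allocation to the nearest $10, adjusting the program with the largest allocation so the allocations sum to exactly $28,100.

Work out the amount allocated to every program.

Hillcrest Recovery: $8,140; Lower Nutrition: $6,890; Meridian Literacy: $7,820; West Advocacy: $5,250

Equal tier: $9,000 ÷ 4 = $2,250 apiece.
Remainder $19,100 by residents (total 12,657): Hillcrest Recovery 5,892.83 → $5,890; Lower Nutrition 4,635.79 → $4,640; Meridian Literacy 5,574.42 → $5,570; West Advocacy 2,996.97 → $3,000.
Totals: Hillcrest Recovery $2,250 + $5,890 = $8,140; Lower Nutrition $2,250 + $4,640 = $6,890; Meridian Literacy $2,250 + $5,570 = $7,820; West Advocacy $2,250 + $3,000 = $5,250.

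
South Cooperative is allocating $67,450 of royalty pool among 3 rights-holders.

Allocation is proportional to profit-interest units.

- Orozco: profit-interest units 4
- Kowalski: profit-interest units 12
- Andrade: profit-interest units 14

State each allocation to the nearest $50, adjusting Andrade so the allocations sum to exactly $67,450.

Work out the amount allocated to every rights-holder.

Combined profit-interest units = 30.
Pro-rata amounts: Orozco 4/30 × $67,450 = 8,993.33; Kowalski 12/30 × $67,450 = 26,980.00; Andrade 14/30 × $67,450 = 31,476.67.
At nearest $50: Orozco $9,000; Kowalski $27,000; Andrade $31,500. Sum = $67,500.
Difference $67,450 − $67,500 = −$50 applied to Andrade: Andrade becomes $31,450.

Orozco: $9,000; Kowalski: $27,000; Andrade: $31,450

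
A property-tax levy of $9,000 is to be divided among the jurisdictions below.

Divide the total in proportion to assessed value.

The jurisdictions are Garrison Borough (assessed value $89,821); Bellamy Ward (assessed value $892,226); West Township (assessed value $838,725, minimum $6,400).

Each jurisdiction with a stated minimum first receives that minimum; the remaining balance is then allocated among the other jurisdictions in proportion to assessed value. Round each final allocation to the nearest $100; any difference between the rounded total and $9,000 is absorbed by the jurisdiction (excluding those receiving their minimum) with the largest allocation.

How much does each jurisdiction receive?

Garrison Borough: $200 | Bellamy Ward: $2,400 | West Township: $6,400

Guaranteed amounts: West Township $6,400. Residual $2,600.
Residual split over remaining assessed value 982,047: Garrison Borough 237.80 → $200; Bellamy Ward 2,362.20 → $2,400.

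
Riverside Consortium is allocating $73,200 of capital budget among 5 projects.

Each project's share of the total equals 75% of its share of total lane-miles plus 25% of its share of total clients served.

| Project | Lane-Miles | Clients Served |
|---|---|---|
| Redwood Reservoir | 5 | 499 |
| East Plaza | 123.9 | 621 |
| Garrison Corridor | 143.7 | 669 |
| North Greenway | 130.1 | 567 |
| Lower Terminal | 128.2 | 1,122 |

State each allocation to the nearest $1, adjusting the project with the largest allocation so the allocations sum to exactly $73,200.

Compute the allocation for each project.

Redwood Reservoir: $3,143 | East Plaza: $16,080 | Garrison Corridor: $18,380 | North Greenway: $16,437 | Lower Terminal: $19,160

Lane-miles total 530.9; clients served total 3,478.
Blended shares (75% lane-miles + 25% clients served): Redwood Reservoir 0.0429; East Plaza 0.2197; Garrison Corridor 0.2511; North Greenway 0.2245; Lower Terminal 0.2618.
Unrounded shares: Redwood Reservoir 3,142.61; East Plaza 16,079.89; Garrison Corridor 18,379.96; North Greenway 16,436.90; Lower Terminal 19,160.64.
After rounding ($1): Redwood Reservoir $3,143; East Plaza $16,080; Garrison Corridor $18,380; North Greenway $16,437; Lower Terminal $19,161. Sum = $73,201.
Difference $73,200 − $73,201 = −$1 applied to largest allocation (Lower Terminal): Lower Terminal becomes $19,160.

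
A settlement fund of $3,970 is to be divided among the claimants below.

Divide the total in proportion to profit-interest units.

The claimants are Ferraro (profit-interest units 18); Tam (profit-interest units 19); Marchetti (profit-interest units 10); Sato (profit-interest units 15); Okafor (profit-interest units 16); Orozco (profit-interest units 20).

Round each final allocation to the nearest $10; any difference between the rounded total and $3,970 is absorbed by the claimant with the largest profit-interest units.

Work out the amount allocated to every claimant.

Profit-interest units total: 98.
Unrounded shares: Ferraro 18/98 × $3,970 = 729.18; Tam 19/98 × $3,970 = 769.69; Marchetti 10/98 × $3,970 = 405.10; Sato 15/98 × $3,970 = 607.65; Okafor 16/98 × $3,970 = 648.16; Orozco 20/98 × $3,970 = 810.20.
At nearest $10: Ferraro $730; Tam $770; Marchetti $410; Sato $610; Okafor $650; Orozco $810. Sum = $3,980.
Difference $3,970 − $3,980 = −$10 applied to largest profit-interest units (Orozco): Orozco becomes $800.

Ferraro: $730 | Tam: $770 | Marchetti: $410 | Sato: $610 | Okafor: $650 | Orozco: $800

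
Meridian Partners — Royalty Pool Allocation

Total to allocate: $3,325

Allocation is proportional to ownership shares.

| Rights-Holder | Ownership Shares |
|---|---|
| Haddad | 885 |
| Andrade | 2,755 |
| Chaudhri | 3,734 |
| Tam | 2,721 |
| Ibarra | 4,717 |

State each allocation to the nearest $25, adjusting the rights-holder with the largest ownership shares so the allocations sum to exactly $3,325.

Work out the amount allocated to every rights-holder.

Combined ownership shares = 885 + 2,755 + 3,734 + 2,721 + 4,717 = 14,812.
Raw shares: Haddad 198.66; Andrade 618.44; Chaudhri 838.21; Tam 610.81; Ibarra 1,058.87.
After rounding ($25): Haddad $200; Andrade $625; Chaudhri $850; Tam $600; Ibarra $1,050. Sum = $3,325.
No rounding difference to absorb.

Haddad: $200 | Andrade: $625 | Chaudhri: $850 | Tam: $600 | Ibarra: $1,050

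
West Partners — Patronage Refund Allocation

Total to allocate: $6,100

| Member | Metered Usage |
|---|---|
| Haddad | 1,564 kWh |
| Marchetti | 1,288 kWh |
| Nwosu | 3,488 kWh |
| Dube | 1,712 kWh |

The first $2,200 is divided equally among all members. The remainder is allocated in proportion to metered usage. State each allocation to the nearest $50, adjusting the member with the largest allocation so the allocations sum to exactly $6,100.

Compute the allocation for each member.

Haddad: $1,300 | Marchetti: $1,150 | Nwosu: $2,250 | Dube: $1,400

Equal tier: $2,200 ÷ 4 = $550 apiece.
Remainder $3,900 by metered usage (total 8,052): Haddad 757.53 → $750; Marchetti 623.85 → $600; Nwosu 1,689.42 → $1,700; Dube 829.21 → $850.
Totals: Haddad $550 + $750 = $1,300; Marchetti $550 + $600 = $1,150; Nwosu $550 + $1,700 = $2,250; Dube $550 + $850 = $1,400.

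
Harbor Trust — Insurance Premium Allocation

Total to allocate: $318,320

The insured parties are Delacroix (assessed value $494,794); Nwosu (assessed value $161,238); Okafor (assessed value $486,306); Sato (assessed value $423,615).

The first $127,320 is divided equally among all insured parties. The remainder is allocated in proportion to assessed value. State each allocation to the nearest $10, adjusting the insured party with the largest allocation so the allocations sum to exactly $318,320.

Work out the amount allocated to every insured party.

First tranche $127,320 split equally: $31,830 each.
Remainder $191,000 by assessed value (total 1,565,953): Delacroix 60,350.25 → $60,350; Nwosu 19,666.27 → $19,670; Okafor 59,314.96 → $59,310; Sato 51,668.51 → $51,670.
Totals: Delacroix $31,830 + $60,350 = $92,180; Nwosu $31,830 + $19,670 = $51,500; Okafor $31,830 + $59,310 = $91,140; Sato $31,830 + $51,670 = $83,500.

Delacroix: $92,180 · Nwosu: $51,500 · Okafor: $91,140 · Sato: $83,500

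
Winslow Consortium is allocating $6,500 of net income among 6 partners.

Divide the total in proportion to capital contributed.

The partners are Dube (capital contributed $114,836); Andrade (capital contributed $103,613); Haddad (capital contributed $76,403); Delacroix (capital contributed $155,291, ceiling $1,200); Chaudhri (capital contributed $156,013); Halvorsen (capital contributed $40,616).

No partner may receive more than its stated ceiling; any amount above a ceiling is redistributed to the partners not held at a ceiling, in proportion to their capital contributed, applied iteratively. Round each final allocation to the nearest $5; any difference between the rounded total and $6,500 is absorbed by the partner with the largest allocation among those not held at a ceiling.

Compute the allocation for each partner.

Combined capital contributed = 646,772.
Unconstrained shares: Dube 1,154.09; Andrade 1,041.30; Haddad 767.84; Delacroix 1,560.66; Chaudhri 1,567.92; Halvorsen 408.19.
Held at cap: Delacroix ($1,200); remaining pool $5,300 reallocated over remaining capital contributed 491,481.
Remaining shares: Dube 1,238.36 → $1,240; Andrade 1,117.33 → $1,115; Haddad 823.91 → $825; Chaudhri 1,682.40 → $1,680; Halvorsen 437.99 → $440.

Dube: $1,240 | Andrade: $1,115 | Haddad: $825 | Delacroix: $1,200 | Chaudhri: $1,680 | Halvorsen: $440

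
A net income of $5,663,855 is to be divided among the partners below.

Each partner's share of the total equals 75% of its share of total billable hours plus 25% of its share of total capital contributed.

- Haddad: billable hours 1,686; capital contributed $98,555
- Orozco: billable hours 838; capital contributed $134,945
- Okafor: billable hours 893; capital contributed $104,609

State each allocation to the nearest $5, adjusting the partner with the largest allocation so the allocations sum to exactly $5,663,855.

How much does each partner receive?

Billable hours total 3,417; capital contributed total 338,109.
Composite weights (75% billable hours + 25% capital contributed): Haddad 0.4429; Orozco 0.2837; Okafor 0.2734.
Raw shares: Haddad 2,508,712.07; Orozco 1,606,906.39; Okafor 1,548,236.54.
Rounded to nearest $5: Haddad $2,508,710; Orozco $1,606,905; Okafor $1,548,235. Sum = $5,663,850.
Difference $5,663,855 − $5,663,850 = +$5 applied to largest allocation (Haddad): Haddad becomes $2,508,715.

Haddad: $2,508,715 · Orozco: $1,606,905 · Okafor: $1,548,235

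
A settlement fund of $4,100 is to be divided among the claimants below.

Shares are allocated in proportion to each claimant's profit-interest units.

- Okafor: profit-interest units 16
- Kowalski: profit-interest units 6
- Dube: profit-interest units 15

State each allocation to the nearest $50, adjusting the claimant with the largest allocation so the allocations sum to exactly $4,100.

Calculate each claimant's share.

Okafor: $1,800 | Kowalski: $650 | Dube: $1,650

Profit-interest units total: 37.
Pro-rata amounts: Okafor 16/37 × $4,100 = 1,772.97; Kowalski 6/37 × $4,100 = 664.86; Dube 15/37 × $4,100 = 1,662.16.
After rounding ($50): Okafor $1,750; Kowalski $650; Dube $1,650. Sum = $4,050.
Difference $4,100 − $4,050 = +$50 applied to largest allocation (Okafor): Okafor becomes $1,800.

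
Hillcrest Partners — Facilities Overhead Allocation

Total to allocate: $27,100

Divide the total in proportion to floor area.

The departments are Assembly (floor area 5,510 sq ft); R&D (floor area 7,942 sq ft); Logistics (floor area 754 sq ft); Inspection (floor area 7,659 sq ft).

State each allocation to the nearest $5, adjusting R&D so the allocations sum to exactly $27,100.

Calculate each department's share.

Total floor area = 21,865.
Unrounded shares: Assembly 5,510/21,865 × $27,100 = 6,829.22; R&D 7,942/21,865 × $27,100 = 9,843.50; Logistics 754/21,865 × $27,100 = 934.53; Inspection 7,659/21,865 × $27,100 = 9,492.75.
After rounding ($5): Assembly $6,830; R&D $9,845; Logistics $935; Inspection $9,495. Sum = $27,105.
Difference $27,100 − $27,105 = −$5 applied to R&D: R&D becomes $9,840.

Assembly: $6,830 | R&D: $9,840 | Logistics: $935 | Inspection: $9,495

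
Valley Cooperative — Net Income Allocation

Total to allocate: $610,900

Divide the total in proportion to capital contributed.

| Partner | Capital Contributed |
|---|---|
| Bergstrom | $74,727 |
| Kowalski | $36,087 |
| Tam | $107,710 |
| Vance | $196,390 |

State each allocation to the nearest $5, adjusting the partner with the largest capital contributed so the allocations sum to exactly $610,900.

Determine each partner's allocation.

Bergstrom: $110,025 · Kowalski: $53,135 · Tam: $158,585 · Vance: $289,155

Combined capital contributed = 74,727 + 36,087 + 107,710 + 196,390 = 414,914.
Unrounded shares: Bergstrom 110,024.55; Kowalski 53,132.81; Tam 158,587.17; Vance 289,155.47.
After rounding ($5): Bergstrom $110,025; Kowalski $53,135; Tam $158,585; Vance $289,155. Sum = $610,900.
Rounded total matches; no reconciliation needed.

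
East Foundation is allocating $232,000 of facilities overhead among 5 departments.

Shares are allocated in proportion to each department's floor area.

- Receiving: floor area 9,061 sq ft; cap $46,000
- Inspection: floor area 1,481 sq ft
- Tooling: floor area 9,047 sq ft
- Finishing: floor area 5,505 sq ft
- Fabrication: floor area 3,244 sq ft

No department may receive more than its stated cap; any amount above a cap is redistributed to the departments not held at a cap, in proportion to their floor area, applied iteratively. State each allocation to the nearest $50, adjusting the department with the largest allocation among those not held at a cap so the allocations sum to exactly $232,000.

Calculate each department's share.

Receiving: $46,000 | Inspection: $14,300 | Tooling: $87,300 | Finishing: $53,100 | Fabrication: $31,300

Total floor area = 28,338.
Unconstrained shares: Receiving 74,181.38; Inspection 12,124.78; Tooling 74,066.77; Finishing 45,068.81; Fabrication 26,558.26.
Capped: Receiving ($46,000); residual $186,000 reallocated over remaining floor area 19,277.
Remaining shares: Inspection 14,289.88 → $14,300; Tooling 87,292.73 → $87,300; Finishing 53,116.67 → $53,100; Fabrication 31,300.72 → $31,300.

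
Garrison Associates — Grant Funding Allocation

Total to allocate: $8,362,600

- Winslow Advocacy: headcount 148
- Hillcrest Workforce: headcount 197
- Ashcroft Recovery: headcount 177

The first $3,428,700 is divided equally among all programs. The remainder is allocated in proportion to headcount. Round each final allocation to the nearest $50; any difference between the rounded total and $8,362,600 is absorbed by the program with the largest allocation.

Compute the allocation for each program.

Winslow Advocacy: $2,541,800 | Hillcrest Workforce: $3,004,900 | Ashcroft Recovery: $2,815,900

$3,428,700 shared equally gives $1,142,900 per program.
Remainder $4,933,900 by headcount (total 522): Winslow Advocacy 1,398,883.52 → $1,398,900; Hillcrest Workforce 1,862,027.39 → $1,862,050; Ashcroft Recovery 1,672,989.08 → $1,673,000.
Rounding difference −$50 on remainder applied to Hillcrest Workforce.
Totals: Winslow Advocacy $1,142,900 + $1,398,900 = $2,541,800; Hillcrest Workforce $1,142,900 + $1,862,000 = $3,004,900; Ashcroft Recovery $1,142,900 + $1,673,000 = $2,815,900.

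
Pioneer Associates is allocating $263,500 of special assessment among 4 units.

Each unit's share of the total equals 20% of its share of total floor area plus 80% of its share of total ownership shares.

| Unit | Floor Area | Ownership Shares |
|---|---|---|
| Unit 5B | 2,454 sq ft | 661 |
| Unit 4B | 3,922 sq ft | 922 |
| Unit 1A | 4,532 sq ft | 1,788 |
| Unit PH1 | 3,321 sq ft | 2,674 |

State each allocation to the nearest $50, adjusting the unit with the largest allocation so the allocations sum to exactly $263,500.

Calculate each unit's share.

Unit 5B: $32,150 | Unit 4B: $46,700 | Unit 1A: $79,150 | Unit PH1: $105,500

Totals — floor area 14,229, ownership shares 6,045.
Combined weights (20% floor area + 80% ownership shares): Unit 5B 0.1220; Unit 4B 0.1771; Unit 1A 0.3003; Unit PH1 0.4006.
Proportional shares: Unit 5B 32,139.15; Unit 4B 46,677.72; Unit 1A 79,135.95; Unit PH1 105,547.18.
Rounded to nearest $50: Unit 5B $32,150; Unit 4B $46,700; Unit 1A $79,150; Unit PH1 $105,550. Sum = $263,550.
Difference $263,500 − $263,550 = −$50 applied to largest allocation (Unit PH1): Unit PH1 becomes $105,500.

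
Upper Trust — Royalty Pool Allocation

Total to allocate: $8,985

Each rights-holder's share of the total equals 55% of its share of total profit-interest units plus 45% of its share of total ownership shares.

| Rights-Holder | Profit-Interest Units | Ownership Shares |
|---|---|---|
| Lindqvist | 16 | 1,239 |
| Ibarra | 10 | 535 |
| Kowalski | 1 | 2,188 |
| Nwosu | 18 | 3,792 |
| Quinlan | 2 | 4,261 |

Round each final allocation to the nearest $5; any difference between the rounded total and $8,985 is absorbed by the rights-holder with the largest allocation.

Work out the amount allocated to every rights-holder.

Profit-interest units total 47; ownership shares total 12,015.
Composite weights (55% profit-interest units + 45% ownership shares): Lindqvist 0.2336; Ibarra 0.1371; Kowalski 0.0936; Nwosu 0.3527; Quinlan 0.1830.
Raw shares: Lindqvist 2,099.24; Ibarra 1,231.47; Kowalski 841.44; Nwosu 3,168.66; Quinlan 1,644.19.
At nearest $5: Lindqvist $2,100; Ibarra $1,230; Kowalski $840; Nwosu $3,170; Quinlan $1,645. Sum = $8,985.
Sum already equals the total — no adjustment.

Lindqvist: $2,100 | Ibarra: $1,230 | Kowalski: $840 | Nwosu: $3,170 | Quinlan: $1,645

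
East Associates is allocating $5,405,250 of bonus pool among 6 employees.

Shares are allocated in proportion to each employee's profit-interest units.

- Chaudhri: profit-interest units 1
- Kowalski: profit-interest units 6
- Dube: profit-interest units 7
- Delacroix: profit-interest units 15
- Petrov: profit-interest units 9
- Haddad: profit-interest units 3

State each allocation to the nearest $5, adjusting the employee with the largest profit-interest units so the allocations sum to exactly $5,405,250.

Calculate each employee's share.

Chaudhri: $131,835 · Kowalski: $791,010 · Dube: $922,850 · Delacroix: $1,977,530 · Petrov: $1,186,520 · Haddad: $395,505

Profit-interest units total: 1 + 6 + 7 + 15 + 9 + 3 = 41.
Raw shares: Chaudhri 131,835.37; Kowalski 791,012.20; Dube 922,847.56; Delacroix 1,977,530.49; Petrov 1,186,518.29; Haddad 395,506.10.
At nearest $5: Chaudhri $131,835; Kowalski $791,010; Dube $922,850; Delacroix $1,977,530; Petrov $1,186,520; Haddad $395,505. Sum = $5,405,250.
Rounded total matches; no reconciliation needed.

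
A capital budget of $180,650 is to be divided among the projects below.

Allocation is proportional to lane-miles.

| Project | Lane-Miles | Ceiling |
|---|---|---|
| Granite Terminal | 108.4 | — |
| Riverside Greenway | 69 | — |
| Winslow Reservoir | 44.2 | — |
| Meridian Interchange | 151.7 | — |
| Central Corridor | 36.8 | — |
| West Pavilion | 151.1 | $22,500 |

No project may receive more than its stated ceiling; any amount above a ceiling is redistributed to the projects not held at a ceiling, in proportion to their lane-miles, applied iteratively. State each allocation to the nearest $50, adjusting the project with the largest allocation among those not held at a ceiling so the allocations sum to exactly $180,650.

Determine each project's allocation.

Granite Terminal: $41,800; Riverside Greenway: $26,600; Winslow Reservoir: $17,050; Meridian Interchange: $58,500; Central Corridor: $14,200; West Pavilion: $22,500

Combined lane-miles = 561.2.
Pro-rata shares before constraints: Granite Terminal 34,893.91; Riverside Greenway 22,211.07; Winslow Reservoir 14,227.96; Meridian Interchange 48,832.15; Central Corridor 11,845.90; West Pavilion 48,639.01.
Held at cap: West Pavilion ($22,500); balance $158,150 reallocated over remaining lane-miles 410.1.
Redistributed shares: Granite Terminal 41,803.12 → $41,800; Riverside Greenway 26,609.00 → $26,600; Winslow Reservoir 17,045.18 → $17,050; Meridian Interchange 58,501.23 → $58,500; Central Corridor 14,191.47 → $14,200.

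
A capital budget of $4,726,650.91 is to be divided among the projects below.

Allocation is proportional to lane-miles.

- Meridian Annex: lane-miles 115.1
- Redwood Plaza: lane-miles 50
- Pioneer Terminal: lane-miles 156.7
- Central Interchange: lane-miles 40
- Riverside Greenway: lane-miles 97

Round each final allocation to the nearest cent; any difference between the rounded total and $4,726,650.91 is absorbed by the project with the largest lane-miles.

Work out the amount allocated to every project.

Meridian Annex: $1,185,783.61; Redwood Plaza: $515,110.17; Pioneer Terminal: $1,614,355.26; Central Interchange: $412,088.14; Riverside Greenway: $999,313.73

Combined lane-miles = 115.1 + 50 + 156.7 + 40 + 97 = 458.8.
Proportional shares: Meridian Annex 1,185,783.6089; Redwood Plaza 515,110.1689; Pioneer Terminal 1,614,355.2694; Central Interchange 412,088.1351; Riverside Greenway 999,313.7277.
After rounding (cent): Meridian Annex $1,185,783.61; Redwood Plaza $515,110.17; Pioneer Terminal $1,614,355.27; Central Interchange $412,088.14; Riverside Greenway $999,313.73. Sum = $4,726,650.92.
Difference $4,726,650.91 − $4,726,650.92 = −$0.01 applied to largest lane-miles (Pioneer Terminal): Pioneer Terminal becomes $1,614,355.26.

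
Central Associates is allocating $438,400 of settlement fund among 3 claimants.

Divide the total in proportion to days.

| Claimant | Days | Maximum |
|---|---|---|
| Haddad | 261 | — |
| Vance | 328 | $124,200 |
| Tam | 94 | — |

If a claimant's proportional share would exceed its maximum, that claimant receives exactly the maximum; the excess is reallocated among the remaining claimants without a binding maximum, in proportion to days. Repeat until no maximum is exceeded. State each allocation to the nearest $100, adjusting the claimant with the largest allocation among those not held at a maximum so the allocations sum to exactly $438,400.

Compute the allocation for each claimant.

Haddad: $231,000 · Vance: $124,200 · Tam: $83,200

Combined days = 683.
Unconstrained shares: Haddad 167,529.14; Vance 210,534.70; Tam 60,336.16.
Cap binds for Vance ($124,200); balance $314,200 reallocated over remaining days 355.
Shares after redistribution: Haddad 231,003.38 → $231,000; Tam 83,196.62 → $83,200.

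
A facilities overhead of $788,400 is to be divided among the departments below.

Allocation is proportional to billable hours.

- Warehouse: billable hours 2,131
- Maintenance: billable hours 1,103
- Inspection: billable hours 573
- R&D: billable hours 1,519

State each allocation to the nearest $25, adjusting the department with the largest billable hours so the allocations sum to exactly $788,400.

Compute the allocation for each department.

Billable hours total: 2,131 + 1,103 + 573 + 1,519 = 5,326.
Unrounded shares: Warehouse 315,448.82; Maintenance 163,275.48; Inspection 84,820.35; R&D 224,855.35.
Rounded to nearest $25: Warehouse $315,450; Maintenance $163,275; Inspection $84,825; R&D $224,850. Sum = $788,400.
No rounding difference to absorb.

Warehouse: $315,450 | Maintenance: $163,275 | Inspection: $84,825 | R&D: $224,850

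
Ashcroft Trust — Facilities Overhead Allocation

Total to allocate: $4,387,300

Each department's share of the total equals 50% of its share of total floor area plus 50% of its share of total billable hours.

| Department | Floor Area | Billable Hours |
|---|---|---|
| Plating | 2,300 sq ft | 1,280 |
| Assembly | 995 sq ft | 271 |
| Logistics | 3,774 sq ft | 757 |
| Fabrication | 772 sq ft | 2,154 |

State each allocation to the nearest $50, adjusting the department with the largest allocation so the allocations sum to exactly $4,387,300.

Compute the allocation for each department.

Plating: $1,272,750 · Assembly: $411,600 · Logistics: $1,428,000 · Fabrication: $1,274,950

Floor area total 7,841; billable hours total 4,462.
Blended shares (50% floor area + 50% billable hours): Plating 0.2901; Assembly 0.0938; Logistics 0.3255; Fabrication 0.2906.
Proportional shares: Plating 1,272,748.73; Assembly 411,599.32; Logistics 1,428,002.58; Fabrication 1,274,949.37.
After rounding ($50): Plating $1,272,750; Assembly $411,600; Logistics $1,428,000; Fabrication $1,274,950. Sum = $4,387,300.
Sum already equals the total — no adjustment.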